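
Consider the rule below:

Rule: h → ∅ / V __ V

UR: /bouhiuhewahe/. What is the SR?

bouiuewae

/h/ occurs between vowels /u/ and /i/, so it deletes.
/h/ occurs between vowels /u/ and /e/, so it deletes.
/h/ occurs between vowels /a/ and /e/, so it deletes.
Surface form: [bouiuewae].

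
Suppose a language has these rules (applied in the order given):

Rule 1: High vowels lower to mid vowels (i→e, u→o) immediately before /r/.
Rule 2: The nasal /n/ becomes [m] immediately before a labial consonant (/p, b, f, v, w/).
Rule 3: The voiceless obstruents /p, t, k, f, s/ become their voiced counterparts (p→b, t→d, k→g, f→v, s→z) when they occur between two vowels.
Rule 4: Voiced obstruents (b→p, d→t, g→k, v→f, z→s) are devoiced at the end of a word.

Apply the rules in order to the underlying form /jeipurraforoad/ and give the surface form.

jeiborravoroat

Rule 1 (pre-rhotic lowering): /u/ is a high vowel immediately before /r/, so it lowers to [o]. /jeipurraforoad/ → jeiporraforoad.
Rule 2 (nasal place assimilation): no segment meets the environment; /jeiporraforoad/ is unchanged.
Rule 3 (intervocalic voicing): /p/ is a voiceless obstruent between vowels /i/ and /o/, so it voices to [b]. /f/ is a voiceless obstruent between vowels /a/ and /o/, so it voices to [v]. /jeiporraforoad/ → jeiborravoroad.
Rule 4 (final devoicing): /d/ is a voiced obstruent in word-final position, so it devoices to [t]. /jeiborravoroad/ → jeiborravoroat.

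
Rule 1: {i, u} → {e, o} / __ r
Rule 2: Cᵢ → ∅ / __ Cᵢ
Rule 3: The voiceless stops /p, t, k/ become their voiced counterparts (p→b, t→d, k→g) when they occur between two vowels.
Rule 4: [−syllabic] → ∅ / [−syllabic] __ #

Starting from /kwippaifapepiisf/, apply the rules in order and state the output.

Rule 1 (pre-rhotic lowering): no segment meets the environment; /kwippaifapepiisf/ is unchanged.
Rule 2 (degemination): /pp/ is a geminate; the first /p/ deletes. /kwippaifapepiisf/ → kwipaifapepiisf.
Rule 3 (intervocalic voicing): /p/ is a voiceless stop between vowels /i/ and /a/, so it voices to [b]. /p/ is a voiceless stop between vowels /a/ and /e/, so it voices to [b]. /p/ is a voiceless stop between vowels /e/ and /i/, so it voices to [b]. /kwipaifapepiisf/ → kwibaifabebiisf.
Rule 4 (final cluster simplification): /f/ is the second consonant of a word-final cluster /sf/, so it deletes. /kwibaifabebiisf/ → kwibaifabebiis.

kwibaifabebiis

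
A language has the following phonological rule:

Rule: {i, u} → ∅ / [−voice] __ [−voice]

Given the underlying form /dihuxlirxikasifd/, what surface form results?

dihxlirxkasfd

/u/ is a high vowel flanked by voiceless consonants /h/ and /x/, so it deletes.
/i/ is a high vowel flanked by voiceless consonants /x/ and /k/, so it deletes.
/i/ is a high vowel flanked by voiceless consonants /s/ and /f/, so it deletes.
The other instances of /i/ do not occur in the required environment and remain unchanged.
Surface form: [dihxlirxkasfd].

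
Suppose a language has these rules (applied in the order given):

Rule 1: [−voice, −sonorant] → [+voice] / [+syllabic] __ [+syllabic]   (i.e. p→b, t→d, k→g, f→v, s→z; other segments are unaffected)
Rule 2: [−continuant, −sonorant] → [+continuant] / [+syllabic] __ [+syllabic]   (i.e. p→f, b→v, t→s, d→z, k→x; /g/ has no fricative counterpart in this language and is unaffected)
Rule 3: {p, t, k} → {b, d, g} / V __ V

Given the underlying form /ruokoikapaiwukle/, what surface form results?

Rule 1 (intervocalic voicing): /k/ is a voiceless obstruent between vowels /o/ and /o/, so it voices to [g]. /k/ is a voiceless obstruent between vowels /i/ and /a/, so it voices to [g]. /p/ is a voiceless obstruent between vowels /a/ and /a/, so it voices to [b]. /ruokoikapaiwukle/ → ruogoigabaiwukle.
Rule 2 (intervocalic spirantization): /b/ is a stop between vowels /a/ and /a/, so it spirantizes to the fricative [v]. /ruogoigabaiwukle/ → ruogoigavaiwukle.
Rule 3 (intervocalic voicing): no segment meets the environment; /ruogoigavaiwukle/ is unchanged.

ruogoigavaiwukle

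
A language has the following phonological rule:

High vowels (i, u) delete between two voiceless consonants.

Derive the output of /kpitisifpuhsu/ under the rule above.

/i/ is a high vowel flanked by voiceless consonants /p/ and /t/, so it deletes.
/i/ is a high vowel flanked by voiceless consonants /t/ and /s/, so it deletes.
/i/ is a high vowel flanked by voiceless consonants /s/ and /f/, so it deletes.
/u/ is a high vowel flanked by voiceless consonants /p/ and /h/, so it deletes.
The other instance of /u/ does not occur in the required environment and remains unchanged.
Surface form: [kptsfphsu].

kptsfphsu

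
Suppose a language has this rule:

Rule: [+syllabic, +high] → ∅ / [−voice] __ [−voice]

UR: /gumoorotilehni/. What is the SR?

gumoorotilehni

No segment of /gumoorotilehni/ meets the structural description of the rule, so the form surfaces unchanged.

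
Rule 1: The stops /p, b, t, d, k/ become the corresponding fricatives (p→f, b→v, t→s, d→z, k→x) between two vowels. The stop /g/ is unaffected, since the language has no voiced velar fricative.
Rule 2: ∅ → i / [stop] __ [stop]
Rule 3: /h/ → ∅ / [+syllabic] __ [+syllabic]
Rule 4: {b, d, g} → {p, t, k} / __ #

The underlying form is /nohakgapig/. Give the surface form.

noakigafik

Rule 1 (intervocalic spirantization): /p/ is a stop between vowels /a/ and /i/, so it spirantizes to the fricative [f]. /nohakgapig/ → nohakgafig.
Rule 2 (stop-cluster i-epenthesis): /k/ and /g/ form a stop–stop cluster, so [i] is inserted between them. /nohakgafig/ → nohakigafig.
Rule 3 (intervocalic h-deletion): /h/ occurs between vowels /o/ and /a/, so it deletes. /nohakigafig/ → noakigafig.
Rule 4 (final devoicing): /g/ is a voiced stop in word-final position, so it devoices to [k]. /noakigafig/ → noakigafik.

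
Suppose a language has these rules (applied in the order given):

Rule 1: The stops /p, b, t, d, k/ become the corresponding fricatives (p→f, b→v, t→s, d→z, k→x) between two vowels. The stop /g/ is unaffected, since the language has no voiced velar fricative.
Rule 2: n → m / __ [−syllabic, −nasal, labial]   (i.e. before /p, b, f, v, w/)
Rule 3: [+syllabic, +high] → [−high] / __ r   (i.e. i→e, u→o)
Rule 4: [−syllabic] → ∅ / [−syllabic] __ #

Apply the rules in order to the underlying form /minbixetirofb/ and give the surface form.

mimbixeserof

Rule 1 (intervocalic spirantization): /t/ is a stop between vowels /e/ and /i/, so it spirantizes to the fricative [s]. /minbixetirofb/ → minbixesirofb.
Rule 2 (nasal place assimilation): /n/ precedes the labial consonant /b/, so it assimilates in place to [m]. /minbixesirofb/ → mimbixesirofb.
Rule 3 (pre-rhotic lowering): /i/ is a high vowel immediately before /r/, so it lowers to [e]. /mimbixesirofb/ → mimbixeserofb.
Rule 4 (final cluster simplification): /b/ is the second consonant of a word-final cluster /fb/, so it deletes. /mimbixeserofb/ → mimbixeserof.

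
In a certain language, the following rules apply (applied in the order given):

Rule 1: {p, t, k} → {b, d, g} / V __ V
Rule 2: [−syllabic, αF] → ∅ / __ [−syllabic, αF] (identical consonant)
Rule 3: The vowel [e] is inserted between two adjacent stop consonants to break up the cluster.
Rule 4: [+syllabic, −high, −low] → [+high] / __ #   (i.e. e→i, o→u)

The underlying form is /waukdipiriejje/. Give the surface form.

Rule 1 (intervocalic voicing): /p/ is a voiceless stop between vowels /i/ and /i/, so it voices to [b]. /waukdipiriejje/ → waukdibiriejje.
Rule 2 (degemination): /jj/ is a geminate; the first /j/ deletes. /waukdibiriejje/ → waukdibirieje.
Rule 3 (stop-cluster e-epenthesis): /k/ and /d/ form a stop–stop cluster, so [e] is inserted between them. /waukdibirieje/ → waukedibirieje.
Rule 4 (final vowel raising): /e/ is a mid vowel in word-final position, so it raises to [i]. /waukedibirieje/ → waukedibirieji.

waukedibirieji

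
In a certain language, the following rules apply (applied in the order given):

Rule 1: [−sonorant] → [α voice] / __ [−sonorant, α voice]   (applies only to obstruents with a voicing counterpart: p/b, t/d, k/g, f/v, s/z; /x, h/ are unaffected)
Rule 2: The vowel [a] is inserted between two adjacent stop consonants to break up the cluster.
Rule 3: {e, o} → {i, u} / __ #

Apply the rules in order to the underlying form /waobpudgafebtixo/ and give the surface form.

Rule 1 (regressive voicing assimilation): /b/ precedes the voiceless obstruent /p/, so it devoices to [p] by assimilation. /b/ precedes the voiceless obstruent /t/, so it devoices to [p] by assimilation. /waobpudgafebtixo/ → waoppudgafeptixo.
Rule 2 (stop-cluster a-epenthesis): /p/ and /p/ form a stop–stop cluster, so [a] is inserted between them. /d/ and /g/ form a stop–stop cluster, so [a] is inserted between them. /p/ and /t/ form a stop–stop cluster, so [a] is inserted between them. /waoppudgafeptixo/ → waopapudagafepatixo.
Rule 3 (final vowel raising): /o/ is a mid vowel in word-final position, so it raises to [u]. /waopapudagafepatixo/ → waopapudagafepatixu.

waopapudagafepatixu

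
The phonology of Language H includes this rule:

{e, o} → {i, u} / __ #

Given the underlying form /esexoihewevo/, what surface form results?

esexoihewevu

/o/ is a mid vowel in word-final position, so it raises to [u].
The other instances of /e/, /o/ do not occur in the required environment and remain unchanged.
Surface form: [esexoihewevu].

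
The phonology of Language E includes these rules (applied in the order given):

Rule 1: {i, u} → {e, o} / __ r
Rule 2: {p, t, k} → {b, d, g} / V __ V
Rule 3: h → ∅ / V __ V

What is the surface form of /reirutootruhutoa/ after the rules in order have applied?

Rule 1 (pre-rhotic lowering): /i/ is a high vowel immediately before /r/, so it lowers to [e]. /reirutootruhutoa/ → reerutootruhutoa.
Rule 2 (intervocalic voicing): /t/ is a voiceless stop between vowels /u/ and /o/, so it voices to [d]. /t/ is a voiceless stop between vowels /u/ and /o/, so it voices to [d]. /reerutootruhutoa/ → reerudootruhudoa.
Rule 3 (intervocalic h-deletion): /h/ occurs between vowels /u/ and /u/, so it deletes. /reerudootruhudoa/ → reerudootruudoa.

reerudootruudoa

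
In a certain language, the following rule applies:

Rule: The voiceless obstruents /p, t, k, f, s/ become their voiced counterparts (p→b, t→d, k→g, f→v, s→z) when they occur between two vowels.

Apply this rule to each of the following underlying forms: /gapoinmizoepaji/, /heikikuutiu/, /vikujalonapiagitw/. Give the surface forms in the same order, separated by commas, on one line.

gaboinmizoebaji, heigiguudiu, vigujalonabiagitw

/gapoinmizoepaji/: /p/ is a voiceless obstruent between vowels /a/ and /o/, so it voices to [b]. /p/ is a voiceless obstruent between vowels /e/ and /a/, so it voices to [b]. → [gaboinmizoebaji].
/heikikuutiu/: /k/ is a voiceless obstruent between vowels /i/ and /i/, so it voices to [g]. /k/ is a voiceless obstruent between vowels /i/ and /u/, so it voices to [g]. /t/ is a voiceless obstruent between vowels /u/ and /i/, so it voices to [d]. → [heigiguudiu].
/vikujalonapiagitw/: /k/ is a voiceless obstruent between vowels /i/ and /u/, so it voices to [g]. /p/ is a voiceless obstruent between vowels /a/ and /i/, so it voices to [b]. → [vigujalonabiagitw].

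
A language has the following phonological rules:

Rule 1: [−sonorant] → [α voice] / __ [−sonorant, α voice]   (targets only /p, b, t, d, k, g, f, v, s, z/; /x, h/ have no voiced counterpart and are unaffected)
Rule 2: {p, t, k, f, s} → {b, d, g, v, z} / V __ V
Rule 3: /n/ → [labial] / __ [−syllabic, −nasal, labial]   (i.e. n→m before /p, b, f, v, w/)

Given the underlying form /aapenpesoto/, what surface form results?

aabempezodo

Rule 1 (regressive voicing assimilation): no segment meets the environment; /aapenpesoto/ is unchanged.
Rule 2 (intervocalic voicing): /p/ is a voiceless obstruent between vowels /a/ and /e/, so it voices to [b]. /s/ is a voiceless obstruent between vowels /e/ and /o/, so it voices to [z]. /t/ is a voiceless obstruent between vowels /o/ and /o/, so it voices to [d]. /aapenpesoto/ → aabenpezodo.
Rule 3 (nasal place assimilation): /n/ precedes the labial consonant /p/, so it assimilates in place to [m]. /aabenpezodo/ → aabempezodo.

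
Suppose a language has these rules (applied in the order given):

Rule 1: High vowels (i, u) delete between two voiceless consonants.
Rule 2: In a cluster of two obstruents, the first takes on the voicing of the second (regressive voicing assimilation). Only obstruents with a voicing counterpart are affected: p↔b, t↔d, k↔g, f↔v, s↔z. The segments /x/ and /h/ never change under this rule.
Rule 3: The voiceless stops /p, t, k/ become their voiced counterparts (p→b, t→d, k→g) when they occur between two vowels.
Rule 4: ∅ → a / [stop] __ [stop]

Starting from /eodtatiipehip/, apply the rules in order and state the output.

eotatadiibehp

Rule 1 (high vowel syncope): /i/ is a high vowel flanked by voiceless consonants /h/ and /p/, so it deletes. /eodtatiipehip/ → eodtatiipehp.
Rule 2 (regressive voicing assimilation): /d/ precedes the voiceless obstruent /t/, so it devoices to [t] by assimilation. /eodtatiipehp/ → eottatiipehp.
Rule 3 (intervocalic voicing): /t/ is a voiceless stop between vowels /a/ and /i/, so it voices to [d]. /p/ is a voiceless stop between vowels /i/ and /e/, so it voices to [b]. /eottatiipehp/ → eottadiibehp.
Rule 4 (stop-cluster a-epenthesis): /t/ and /t/ form a stop–stop cluster, so [a] is inserted between them. /eottadiibehp/ → eotatadiibehp.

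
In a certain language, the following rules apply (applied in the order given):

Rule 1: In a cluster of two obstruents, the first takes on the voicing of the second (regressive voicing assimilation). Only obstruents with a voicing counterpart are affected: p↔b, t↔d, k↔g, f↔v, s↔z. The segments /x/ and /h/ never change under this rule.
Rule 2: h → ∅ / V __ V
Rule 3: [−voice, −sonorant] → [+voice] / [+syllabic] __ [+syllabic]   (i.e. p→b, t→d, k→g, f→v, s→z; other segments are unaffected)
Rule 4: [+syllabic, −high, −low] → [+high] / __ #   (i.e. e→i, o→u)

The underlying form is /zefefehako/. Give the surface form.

Rule 1 (regressive voicing assimilation): no segment meets the environment; /zefefehako/ is unchanged.
Rule 2 (intervocalic h-deletion): /h/ occurs between vowels /e/ and /a/, so it deletes. /zefefehako/ → zefefeako.
Rule 3 (intervocalic voicing): /f/ is a voiceless obstruent between vowels /e/ and /e/, so it voices to [v]. /f/ is a voiceless obstruent between vowels /e/ and /e/, so it voices to [v]. /k/ is a voiceless obstruent between vowels /a/ and /o/, so it voices to [g]. /zefefeako/ → zeveveago.
Rule 4 (final vowel raising): /o/ is a mid vowel in word-final position, so it raises to [u]. /zeveveago/ → zeveveagu.

zeveveagu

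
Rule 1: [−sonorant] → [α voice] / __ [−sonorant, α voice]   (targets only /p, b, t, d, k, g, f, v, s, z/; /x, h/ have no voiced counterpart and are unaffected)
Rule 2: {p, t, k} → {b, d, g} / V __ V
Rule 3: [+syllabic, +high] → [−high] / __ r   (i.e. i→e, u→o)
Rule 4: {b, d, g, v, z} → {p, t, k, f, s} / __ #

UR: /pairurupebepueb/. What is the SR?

Rule 1 (regressive voicing assimilation): no segment meets the environment; /pairurupebepueb/ is unchanged.
Rule 2 (intervocalic voicing): /p/ is a voiceless stop between vowels /u/ and /e/, so it voices to [b]. /p/ is a voiceless stop between vowels /e/ and /u/, so it voices to [b]. /pairurupebepueb/ → pairurubebebueb.
Rule 3 (pre-rhotic lowering): /i/ is a high vowel immediately before /r/, so it lowers to [e]. /u/ is a high vowel immediately before /r/, so it lowers to [o]. /pairurubebebueb/ → paerorubebebueb.
Rule 4 (final devoicing): /b/ is a voiced obstruent in word-final position, so it devoices to [p]. /paerorubebebueb/ → paerorubebebuep.

paerorubebebuep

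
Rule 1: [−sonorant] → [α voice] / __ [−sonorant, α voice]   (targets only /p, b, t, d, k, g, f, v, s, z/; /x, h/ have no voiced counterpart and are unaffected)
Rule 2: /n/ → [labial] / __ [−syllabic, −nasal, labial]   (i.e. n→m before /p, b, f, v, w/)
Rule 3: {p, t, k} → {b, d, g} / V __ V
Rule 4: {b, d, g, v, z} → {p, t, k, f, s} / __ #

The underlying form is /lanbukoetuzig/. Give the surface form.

lambugoeduzik

Rule 1 (regressive voicing assimilation): no segment meets the environment; /lanbukoetuzig/ is unchanged.
Rule 2 (nasal place assimilation): /n/ precedes the labial consonant /b/, so it assimilates in place to [m]. /lanbukoetuzig/ → lambukoetuzig.
Rule 3 (intervocalic voicing): /k/ is a voiceless stop between vowels /u/ and /o/, so it voices to [g]. /t/ is a voiceless stop between vowels /e/ and /u/, so it voices to [d]. /lambukoetuzig/ → lambugoeduzig.
Rule 4 (final devoicing): /g/ is a voiced obstruent in word-final position, so it devoices to [k]. /lambugoeduzig/ → lambugoeduzik.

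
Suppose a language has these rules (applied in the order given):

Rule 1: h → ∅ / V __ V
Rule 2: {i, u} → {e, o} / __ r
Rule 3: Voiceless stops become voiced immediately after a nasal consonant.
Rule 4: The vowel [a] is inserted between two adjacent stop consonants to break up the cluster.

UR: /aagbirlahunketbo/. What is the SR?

Rule 1 (intervocalic h-deletion): /h/ occurs between vowels /a/ and /u/, so it deletes. /aagbirlahunketbo/ → aagbirlaunketbo.
Rule 2 (pre-rhotic lowering): /i/ is a high vowel immediately before /r/, so it lowers to [e]. /aagbirlaunketbo/ → aagberlaunketbo.
Rule 3 (post-nasal voicing): /k/ is a voiceless stop immediately after the nasal /n/, so it voices to [g]. /aagberlaunketbo/ → aagberlaungetbo.
Rule 4 (stop-cluster a-epenthesis): /g/ and /b/ form a stop–stop cluster, so [a] is inserted between them. /t/ and /b/ form a stop–stop cluster, so [a] is inserted between them. /aagberlaungetbo/ → aagaberlaungetabo.

aagaberlaungetabo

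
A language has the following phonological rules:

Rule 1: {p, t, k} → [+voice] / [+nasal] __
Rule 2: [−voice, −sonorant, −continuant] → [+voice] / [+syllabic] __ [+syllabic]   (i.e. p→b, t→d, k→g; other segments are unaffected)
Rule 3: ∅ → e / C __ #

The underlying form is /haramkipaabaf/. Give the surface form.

haramgibaabafe

Rule 1 (post-nasal voicing): /k/ is a voiceless stop immediately after the nasal /m/, so it voices to [g]. /haramkipaabaf/ → haramgipaabaf.
Rule 2 (intervocalic voicing): /p/ is a voiceless stop between vowels /i/ and /a/, so it voices to [b]. /haramgipaabaf/ → haramgibaabaf.
Rule 3 (final e-epenthesis): the form ends in the consonant /f/, so [e] is inserted word-finally. /haramgibaabaf/ → haramgibaabafe.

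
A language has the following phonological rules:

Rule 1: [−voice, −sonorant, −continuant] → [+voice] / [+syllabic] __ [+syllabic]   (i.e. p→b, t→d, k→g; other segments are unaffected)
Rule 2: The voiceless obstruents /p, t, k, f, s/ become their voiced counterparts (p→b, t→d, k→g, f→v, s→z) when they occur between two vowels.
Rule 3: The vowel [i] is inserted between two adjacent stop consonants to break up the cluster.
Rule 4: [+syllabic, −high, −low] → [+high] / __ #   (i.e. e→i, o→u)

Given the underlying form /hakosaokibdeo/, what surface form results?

hagozaogibideu

Rule 1 (intervocalic voicing): /k/ is a voiceless stop between vowels /a/ and /o/, so it voices to [g]. /k/ is a voiceless stop between vowels /o/ and /i/, so it voices to [g]. /hakosaokibdeo/ → hagosaogibdeo.
Rule 2 (intervocalic voicing): /s/ is a voiceless obstruent between vowels /o/ and /a/, so it voices to [z]. /hagosaogibdeo/ → hagozaogibdeo.
Rule 3 (stop-cluster i-epenthesis): /b/ and /d/ form a stop–stop cluster, so [i] is inserted between them. /hagozaogibdeo/ → hagozaogibideo.
Rule 4 (final vowel raising): /o/ is a mid vowel in word-final position, so it raises to [u]. /hagozaogibideo/ → hagozaogibideu.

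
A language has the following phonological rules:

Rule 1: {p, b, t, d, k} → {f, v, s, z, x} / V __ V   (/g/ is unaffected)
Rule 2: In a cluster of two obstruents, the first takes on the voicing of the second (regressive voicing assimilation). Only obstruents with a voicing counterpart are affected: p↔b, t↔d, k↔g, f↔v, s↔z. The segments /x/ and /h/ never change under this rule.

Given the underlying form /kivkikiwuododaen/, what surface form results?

Rule 1 (intervocalic spirantization): /k/ is a stop between vowels /i/ and /i/, so it spirantizes to the fricative [x]. /d/ is a stop between vowels /o/ and /o/, so it spirantizes to the fricative [z]. /d/ is a stop between vowels /o/ and /a/, so it spirantizes to the fricative [z]. /kivkikiwuododaen/ → kivkixiwuozozaen.
Rule 2 (regressive voicing assimilation): /v/ precedes the voiceless obstruent /k/, so it devoices to [f] by assimilation. /kivkixiwuozozaen/ → kifkixiwuozozaen.

kifkixiwuozozaen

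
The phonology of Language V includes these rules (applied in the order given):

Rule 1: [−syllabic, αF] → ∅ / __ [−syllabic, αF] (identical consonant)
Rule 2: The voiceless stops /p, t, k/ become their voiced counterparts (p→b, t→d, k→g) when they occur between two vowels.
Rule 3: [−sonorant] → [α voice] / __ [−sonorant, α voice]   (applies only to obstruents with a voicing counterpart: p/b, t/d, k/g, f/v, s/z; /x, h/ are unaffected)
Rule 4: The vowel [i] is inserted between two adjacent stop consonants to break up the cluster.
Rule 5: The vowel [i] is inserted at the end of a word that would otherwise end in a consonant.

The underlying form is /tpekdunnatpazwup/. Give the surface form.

Rule 1 (degemination): /nn/ is a geminate; the first /n/ deletes. /tpekdunnatpazwup/ → tpekdunatpazwup.
Rule 2 (intervocalic voicing): no segment meets the environment; /tpekdunatpazwup/ is unchanged.
Rule 3 (regressive voicing assimilation): /k/ precedes the voiced obstruent /d/, so it voices to [g] by assimilation. /tpekdunatpazwup/ → tpegdunatpazwup.
Rule 4 (stop-cluster i-epenthesis): /t/ and /p/ form a stop–stop cluster, so [i] is inserted between them. /g/ and /d/ form a stop–stop cluster, so [i] is inserted between them. /t/ and /p/ form a stop–stop cluster, so [i] is inserted between them. /tpegdunatpazwup/ → tipegidunatipazwup.
Rule 5 (final i-epenthesis): the form ends in the consonant /p/, so [i] is inserted word-finally. /tipegidunatipazwup/ → tipegidunatipazwupi.

tipegidunatipazwupi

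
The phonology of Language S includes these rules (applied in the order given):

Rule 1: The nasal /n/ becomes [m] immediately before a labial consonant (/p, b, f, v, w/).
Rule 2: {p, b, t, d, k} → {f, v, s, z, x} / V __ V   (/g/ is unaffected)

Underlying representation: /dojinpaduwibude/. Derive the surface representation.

dojimpazuwivuze

Rule 1 (nasal place assimilation): /n/ precedes the labial consonant /p/, so it assimilates in place to [m]. /dojinpaduwibude/ → dojimpaduwibude.
Rule 2 (intervocalic spirantization): /d/ is a stop between vowels /a/ and /u/, so it spirantizes to the fricative [z]. /b/ is a stop between vowels /i/ and /u/, so it spirantizes to the fricative [v]. /d/ is a stop between vowels /u/ and /e/, so it spirantizes to the fricative [z]. /dojimpaduwibude/ → dojimpazuwivuze.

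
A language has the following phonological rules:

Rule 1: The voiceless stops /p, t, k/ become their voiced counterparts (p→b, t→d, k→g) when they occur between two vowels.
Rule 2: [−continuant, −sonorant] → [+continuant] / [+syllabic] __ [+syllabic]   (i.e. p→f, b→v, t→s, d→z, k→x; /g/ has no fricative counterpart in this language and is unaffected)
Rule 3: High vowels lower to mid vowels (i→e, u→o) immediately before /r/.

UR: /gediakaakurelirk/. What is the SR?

Rule 1 (intervocalic voicing): /k/ is a voiceless stop between vowels /a/ and /a/, so it voices to [g]. /k/ is a voiceless stop between vowels /a/ and /u/, so it voices to [g]. /gediakaakurelirk/ → gediagaagurelirk.
Rule 2 (intervocalic spirantization): /d/ is a stop between vowels /e/ and /i/, so it spirantizes to the fricative [z]. /gediagaagurelirk/ → geziagaagurelirk.
Rule 3 (pre-rhotic lowering): /u/ is a high vowel immediately before /r/, so it lowers to [o]. /i/ is a high vowel immediately before /r/, so it lowers to [e]. /geziagaagurelirk/ → geziagaagorelerk.

geziagaagorelerk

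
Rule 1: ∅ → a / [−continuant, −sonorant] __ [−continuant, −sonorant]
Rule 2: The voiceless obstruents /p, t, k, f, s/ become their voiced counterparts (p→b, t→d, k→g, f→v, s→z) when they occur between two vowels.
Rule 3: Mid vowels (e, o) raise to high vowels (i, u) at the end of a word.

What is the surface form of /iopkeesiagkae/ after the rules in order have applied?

iobageeziagagai

Rule 1 (stop-cluster a-epenthesis): /p/ and /k/ form a stop–stop cluster, so [a] is inserted between them. /g/ and /k/ form a stop–stop cluster, so [a] is inserted between them. /iopkeesiagkae/ → iopakeesiagakae.
Rule 2 (intervocalic voicing): /p/ is a voiceless obstruent between vowels /o/ and /a/, so it voices to [b]. /k/ is a voiceless obstruent between vowels /a/ and /e/, so it voices to [g]. /s/ is a voiceless obstruent between vowels /e/ and /i/, so it voices to [z]. /k/ is a voiceless obstruent between vowels /a/ and /a/, so it voices to [g]. /iopakeesiagakae/ → iobageeziagagae.
Rule 3 (final vowel raising): /e/ is a mid vowel in word-final position, so it raises to [i]. /iobageeziagagae/ → iobageeziagagai.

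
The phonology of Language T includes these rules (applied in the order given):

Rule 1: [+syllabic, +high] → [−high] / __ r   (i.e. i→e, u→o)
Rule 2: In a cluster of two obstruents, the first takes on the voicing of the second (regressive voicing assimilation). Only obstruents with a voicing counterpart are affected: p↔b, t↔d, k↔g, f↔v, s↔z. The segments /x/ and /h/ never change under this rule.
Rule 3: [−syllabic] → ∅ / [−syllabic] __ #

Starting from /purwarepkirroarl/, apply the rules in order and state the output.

Rule 1 (pre-rhotic lowering): /u/ is a high vowel immediately before /r/, so it lowers to [o]. /i/ is a high vowel immediately before /r/, so it lowers to [e]. /purwarepkirroarl/ → porwarepkerroarl.
Rule 2 (regressive voicing assimilation): no segment meets the environment; /porwarepkerroarl/ is unchanged.
Rule 3 (final cluster simplification): /l/ is the second consonant of a word-final cluster /rl/, so it deletes. /porwarepkerroarl/ → porwarepkerroar.

porwarepkerroar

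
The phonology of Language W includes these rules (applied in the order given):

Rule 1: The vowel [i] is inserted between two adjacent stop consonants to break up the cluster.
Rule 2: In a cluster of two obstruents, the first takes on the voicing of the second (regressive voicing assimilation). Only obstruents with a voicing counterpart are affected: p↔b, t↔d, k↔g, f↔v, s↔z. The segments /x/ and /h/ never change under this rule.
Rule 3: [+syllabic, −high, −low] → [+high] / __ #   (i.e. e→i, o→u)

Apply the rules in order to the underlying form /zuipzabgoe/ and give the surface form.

zuibzabigoi

Rule 1 (stop-cluster i-epenthesis): /b/ and /g/ form a stop–stop cluster, so [i] is inserted between them. /zuipzabgoe/ → zuipzabigoe.
Rule 2 (regressive voicing assimilation): /p/ precedes the voiced obstruent /z/, so it voices to [b] by assimilation. /zuipzabigoe/ → zuibzabigoe.
Rule 3 (final vowel raising): /e/ is a mid vowel in word-final position, so it raises to [i]. /zuibzabigoe/ → zuibzabigoi.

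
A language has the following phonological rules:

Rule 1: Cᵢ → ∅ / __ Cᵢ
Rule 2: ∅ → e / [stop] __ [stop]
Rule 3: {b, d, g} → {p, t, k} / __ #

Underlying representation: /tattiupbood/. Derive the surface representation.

tatiupeboot

Rule 1 (degemination): /tt/ is a geminate; the first /t/ deletes. /tattiupbood/ → tatiupbood.
Rule 2 (stop-cluster e-epenthesis): /p/ and /b/ form a stop–stop cluster, so [e] is inserted between them. /tatiupbood/ → tatiupebood.
Rule 3 (final devoicing): /d/ is a voiced stop in word-final position, so it devoices to [t]. /tatiupebood/ → tatiupeboot.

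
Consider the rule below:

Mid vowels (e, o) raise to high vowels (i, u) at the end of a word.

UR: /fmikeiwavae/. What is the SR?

Scanning /fmikeiwavae/: /e/ at position 5 is not in the conditioning environment; /e/ is a mid vowel in word-final position, so it raises to [i].
Result: [fmikeiwavai].

fmikeiwavai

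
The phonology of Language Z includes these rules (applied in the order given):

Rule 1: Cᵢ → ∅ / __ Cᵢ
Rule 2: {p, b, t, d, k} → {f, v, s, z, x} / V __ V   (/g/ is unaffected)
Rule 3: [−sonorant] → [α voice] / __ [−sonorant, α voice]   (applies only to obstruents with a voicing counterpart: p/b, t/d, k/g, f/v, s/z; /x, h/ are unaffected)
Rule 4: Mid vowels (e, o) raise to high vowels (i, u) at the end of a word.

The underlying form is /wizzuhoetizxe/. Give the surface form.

wizuhoesisxi

Rule 1 (degemination): /zz/ is a geminate; the first /z/ deletes. /wizzuhoetizxe/ → wizuhoetizxe.
Rule 2 (intervocalic spirantization): /t/ is a stop between vowels /e/ and /i/, so it spirantizes to the fricative [s]. /wizuhoetizxe/ → wizuhoesizxe.
Rule 3 (regressive voicing assimilation): /z/ precedes the voiceless obstruent /x/, so it devoices to [s] by assimilation. /wizuhoesizxe/ → wizuhoesisxe.
Rule 4 (final vowel raising): /e/ is a mid vowel in word-final position, so it raises to [i]. /wizuhoesisxe/ → wizuhoesisxi.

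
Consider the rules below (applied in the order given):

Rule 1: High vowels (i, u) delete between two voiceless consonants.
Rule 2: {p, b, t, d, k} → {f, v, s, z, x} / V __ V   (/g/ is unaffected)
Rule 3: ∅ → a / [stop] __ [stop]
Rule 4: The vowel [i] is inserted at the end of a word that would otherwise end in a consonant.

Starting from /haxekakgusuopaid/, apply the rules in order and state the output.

haxexakagusuofaidi

Rule 1 (high vowel syncope): no segment meets the environment; /haxekakgusuopaid/ is unchanged.
Rule 2 (intervocalic spirantization): /k/ is a stop between vowels /e/ and /a/, so it spirantizes to the fricative [x]. /p/ is a stop between vowels /o/ and /a/, so it spirantizes to the fricative [f]. /haxekakgusuopaid/ → haxexakgusuofaid.
Rule 3 (stop-cluster a-epenthesis): /k/ and /g/ form a stop–stop cluster, so [a] is inserted between them. /haxexakgusuofaid/ → haxexakagusuofaid.
Rule 4 (final i-epenthesis): the form ends in the consonant /d/, so [i] is inserted word-finally. /haxexakagusuofaid/ → haxexakagusuofaidi.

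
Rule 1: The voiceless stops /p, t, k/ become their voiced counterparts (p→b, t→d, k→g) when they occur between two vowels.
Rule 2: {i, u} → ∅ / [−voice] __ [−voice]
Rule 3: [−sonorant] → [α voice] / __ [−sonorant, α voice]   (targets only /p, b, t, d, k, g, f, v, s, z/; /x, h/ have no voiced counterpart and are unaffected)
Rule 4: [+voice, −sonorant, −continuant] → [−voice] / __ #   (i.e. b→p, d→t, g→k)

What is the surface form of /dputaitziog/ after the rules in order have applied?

Rule 1 (intervocalic voicing): /t/ is a voiceless stop between vowels /u/ and /a/, so it voices to [d]. /dputaitziog/ → dpudaitziog.
Rule 2 (high vowel syncope): no segment meets the environment; /dpudaitziog/ is unchanged.
Rule 3 (regressive voicing assimilation): /d/ precedes the voiceless obstruent /p/, so it devoices to [t] by assimilation. /t/ precedes the voiced obstruent /z/, so it voices to [d] by assimilation. /dpudaitziog/ → tpudaidziog.
Rule 4 (final devoicing): /g/ is a voiced stop in word-final position, so it devoices to [k]. /tpudaidziog/ → tpudaidziok.

tpudaidziok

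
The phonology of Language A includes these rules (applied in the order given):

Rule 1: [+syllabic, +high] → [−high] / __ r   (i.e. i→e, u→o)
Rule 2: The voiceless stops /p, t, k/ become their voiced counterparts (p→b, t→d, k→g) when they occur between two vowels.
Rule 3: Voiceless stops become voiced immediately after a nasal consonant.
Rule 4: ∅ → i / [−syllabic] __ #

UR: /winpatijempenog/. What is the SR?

winbadijembenogi

Rule 1 (pre-rhotic lowering): no segment meets the environment; /winpatijempenog/ is unchanged.
Rule 2 (intervocalic voicing): /t/ is a voiceless stop between vowels /a/ and /i/, so it voices to [d]. /winpatijempenog/ → winpadijempenog.
Rule 3 (post-nasal voicing): /p/ is a voiceless stop immediately after the nasal /n/, so it voices to [b]. /p/ is a voiceless stop immediately after the nasal /m/, so it voices to [b]. /winpadijempenog/ → winbadijembenog.
Rule 4 (final i-epenthesis): the form ends in the consonant /g/, so [i] is inserted word-finally. /winbadijembenog/ → winbadijembenogi.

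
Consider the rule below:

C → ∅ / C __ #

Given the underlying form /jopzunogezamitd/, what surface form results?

/d/ is the second consonant of a word-final cluster /td/, so it deletes.
Surface form: [jopzunogezamit].

jopzunogezamit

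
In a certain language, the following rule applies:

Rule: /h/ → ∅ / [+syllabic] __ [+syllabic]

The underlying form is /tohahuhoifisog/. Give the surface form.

/h/ occurs between vowels /o/ and /a/, so it deletes.
/h/ occurs between vowels /a/ and /u/, so it deletes.
/h/ occurs between vowels /u/ and /o/, so it deletes.
Surface form: [toauoifisog].

toauoifisog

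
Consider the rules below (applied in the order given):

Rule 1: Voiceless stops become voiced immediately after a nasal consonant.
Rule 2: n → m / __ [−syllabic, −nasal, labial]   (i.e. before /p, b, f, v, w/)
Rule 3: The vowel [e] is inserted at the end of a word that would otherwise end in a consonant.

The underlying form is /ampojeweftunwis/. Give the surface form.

ambojeweftumwise

Rule 1 (post-nasal voicing): /p/ is a voiceless stop immediately after the nasal /m/, so it voices to [b]. /ampojeweftunwis/ → ambojeweftunwis.
Rule 2 (nasal place assimilation): /n/ precedes the labial consonant /w/, so it assimilates in place to [m]. /ambojeweftunwis/ → ambojeweftumwis.
Rule 3 (final e-epenthesis): the form ends in the consonant /s/, so [e] is inserted word-finally. /ambojeweftumwis/ → ambojeweftumwise.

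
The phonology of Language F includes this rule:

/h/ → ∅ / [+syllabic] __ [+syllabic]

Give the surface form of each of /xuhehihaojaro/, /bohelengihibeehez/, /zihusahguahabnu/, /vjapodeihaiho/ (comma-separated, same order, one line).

/xuhehihaojaro/: /h/ occurs between vowels /u/ and /e/, so it deletes. /h/ occurs between vowels /e/ and /i/, so it deletes. /h/ occurs between vowels /i/ and /a/, so it deletes. → [xueiaojaro].
/bohelengihibeehez/: /h/ occurs between vowels /o/ and /e/, so it deletes. /h/ occurs between vowels /i/ and /i/, so it deletes. /h/ occurs between vowels /e/ and /e/, so it deletes. → [boelengiibeeez].
/zihusahguahabnu/: /h/ occurs between vowels /i/ and /u/, so it deletes. /h/ occurs between vowels /a/ and /a/, so it deletes. → [ziusahguaabnu].
/vjapodeihaiho/: /h/ occurs between vowels /i/ and /a/, so it deletes. /h/ occurs between vowels /i/ and /o/, so it deletes. → [vjapodeiaio].

xueiaojaro, boelengiibeeez, ziusahguaabnu, vjapodeiaio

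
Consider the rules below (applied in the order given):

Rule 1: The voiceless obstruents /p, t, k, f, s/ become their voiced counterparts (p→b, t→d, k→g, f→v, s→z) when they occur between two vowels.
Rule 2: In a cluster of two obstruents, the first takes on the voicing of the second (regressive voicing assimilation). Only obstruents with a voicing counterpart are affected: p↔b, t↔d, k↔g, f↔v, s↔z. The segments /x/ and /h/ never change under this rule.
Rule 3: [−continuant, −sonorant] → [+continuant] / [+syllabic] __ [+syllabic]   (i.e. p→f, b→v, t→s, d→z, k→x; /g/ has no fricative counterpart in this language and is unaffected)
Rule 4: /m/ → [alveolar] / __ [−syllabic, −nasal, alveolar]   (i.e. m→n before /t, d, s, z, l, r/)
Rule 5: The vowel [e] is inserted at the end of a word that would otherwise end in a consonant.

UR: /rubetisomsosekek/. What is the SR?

ruvezizonsozegeke

Rule 1 (intervocalic voicing): /t/ is a voiceless obstruent between vowels /e/ and /i/, so it voices to [d]. /s/ is a voiceless obstruent between vowels /i/ and /o/, so it voices to [z]. /s/ is a voiceless obstruent between vowels /o/ and /e/, so it voices to [z]. /k/ is a voiceless obstruent between vowels /e/ and /e/, so it voices to [g]. /rubetisomsosekek/ → rubedizomsozegek.
Rule 2 (regressive voicing assimilation): no segment meets the environment; /rubedizomsozegek/ is unchanged.
Rule 3 (intervocalic spirantization): /b/ is a stop between vowels /u/ and /e/, so it spirantizes to the fricative [v]. /d/ is a stop between vowels /e/ and /i/, so it spirantizes to the fricative [z]. /rubedizomsozegek/ → ruvezizomsozegek.
Rule 4 (nasal place assimilation): /m/ precedes the alveolar consonant /s/, so it assimilates in place to [n]. /ruvezizomsozegek/ → ruvezizonsozegek.
Rule 5 (final e-epenthesis): the form ends in the consonant /k/, so [e] is inserted word-finally. /ruvezizonsozegek/ → ruvezizonsozegeke.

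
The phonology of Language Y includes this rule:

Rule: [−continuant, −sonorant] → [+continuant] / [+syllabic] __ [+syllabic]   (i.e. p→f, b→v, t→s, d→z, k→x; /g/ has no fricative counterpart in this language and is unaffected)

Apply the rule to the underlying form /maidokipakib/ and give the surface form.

/d/ is a stop between vowels /i/ and /o/, so it spirantizes to the fricative [z].
/k/ is a stop between vowels /o/ and /i/, so it spirantizes to the fricative [x].
/p/ is a stop between vowels /i/ and /a/, so it spirantizes to the fricative [f].
/k/ is a stop between vowels /a/ and /i/, so it spirantizes to the fricative [x].
Surface form: [maizoxifaxib].

maizoxifaxib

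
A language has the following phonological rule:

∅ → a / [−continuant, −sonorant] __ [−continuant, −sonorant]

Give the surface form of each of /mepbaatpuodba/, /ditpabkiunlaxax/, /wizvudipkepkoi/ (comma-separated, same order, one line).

mepabaatapuodaba, ditapabakiunlaxax, wizvudipakepakoi

/mepbaatpuodba/: /p/ and /b/ form a stop–stop cluster, so [a] is inserted between them. /t/ and /p/ form a stop–stop cluster, so [a] is inserted between them. /d/ and /b/ form a stop–stop cluster, so [a] is inserted between them. → [mepabaatapuodaba].
/ditpabkiunlaxax/: /t/ and /p/ form a stop–stop cluster, so [a] is inserted between them. /b/ and /k/ form a stop–stop cluster, so [a] is inserted between them. → [ditapabakiunlaxax].
/wizvudipkepkoi/: /p/ and /k/ form a stop–stop cluster, so [a] is inserted between them. /p/ and /k/ form a stop–stop cluster, so [a] is inserted between them. → [wizvudipakepakoi].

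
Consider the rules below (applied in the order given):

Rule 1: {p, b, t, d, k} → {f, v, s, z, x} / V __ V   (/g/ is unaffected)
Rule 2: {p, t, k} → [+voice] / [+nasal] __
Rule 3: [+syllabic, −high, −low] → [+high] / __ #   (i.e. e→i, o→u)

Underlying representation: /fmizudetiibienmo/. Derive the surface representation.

fmizuzesiivienmu

Rule 1 (intervocalic spirantization): /d/ is a stop between vowels /u/ and /e/, so it spirantizes to the fricative [z]. /t/ is a stop between vowels /e/ and /i/, so it spirantizes to the fricative [s]. /b/ is a stop between vowels /i/ and /i/, so it spirantizes to the fricative [v]. /fmizudetiibienmo/ → fmizuzesiivienmo.
Rule 2 (post-nasal voicing): no segment meets the environment; /fmizuzesiivienmo/ is unchanged.
Rule 3 (final vowel raising): /o/ is a mid vowel in word-final position, so it raises to [u]. /fmizuzesiivienmo/ → fmizuzesiivienmu.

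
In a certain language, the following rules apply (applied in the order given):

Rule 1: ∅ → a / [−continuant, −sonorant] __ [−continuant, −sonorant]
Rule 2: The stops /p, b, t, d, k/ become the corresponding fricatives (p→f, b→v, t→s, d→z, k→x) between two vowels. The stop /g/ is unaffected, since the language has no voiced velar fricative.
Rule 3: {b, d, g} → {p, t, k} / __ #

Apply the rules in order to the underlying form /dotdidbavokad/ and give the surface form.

dosazizavavoxat

Rule 1 (stop-cluster a-epenthesis): /t/ and /d/ form a stop–stop cluster, so [a] is inserted between them. /d/ and /b/ form a stop–stop cluster, so [a] is inserted between them. /dotdidbavokad/ → dotadidabavokad.
Rule 2 (intervocalic spirantization): /t/ is a stop between vowels /o/ and /a/, so it spirantizes to the fricative [s]. /d/ is a stop between vowels /a/ and /i/, so it spirantizes to the fricative [z]. /d/ is a stop between vowels /i/ and /a/, so it spirantizes to the fricative [z]. /b/ is a stop between vowels /a/ and /a/, so it spirantizes to the fricative [v]. /k/ is a stop between vowels /o/ and /a/, so it spirantizes to the fricative [x]. /dotadidabavokad/ → dosazizavavoxad.
Rule 3 (final devoicing): /d/ is a voiced stop in word-final position, so it devoices to [t]. /dosazizavavoxad/ → dosazizavavoxat.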